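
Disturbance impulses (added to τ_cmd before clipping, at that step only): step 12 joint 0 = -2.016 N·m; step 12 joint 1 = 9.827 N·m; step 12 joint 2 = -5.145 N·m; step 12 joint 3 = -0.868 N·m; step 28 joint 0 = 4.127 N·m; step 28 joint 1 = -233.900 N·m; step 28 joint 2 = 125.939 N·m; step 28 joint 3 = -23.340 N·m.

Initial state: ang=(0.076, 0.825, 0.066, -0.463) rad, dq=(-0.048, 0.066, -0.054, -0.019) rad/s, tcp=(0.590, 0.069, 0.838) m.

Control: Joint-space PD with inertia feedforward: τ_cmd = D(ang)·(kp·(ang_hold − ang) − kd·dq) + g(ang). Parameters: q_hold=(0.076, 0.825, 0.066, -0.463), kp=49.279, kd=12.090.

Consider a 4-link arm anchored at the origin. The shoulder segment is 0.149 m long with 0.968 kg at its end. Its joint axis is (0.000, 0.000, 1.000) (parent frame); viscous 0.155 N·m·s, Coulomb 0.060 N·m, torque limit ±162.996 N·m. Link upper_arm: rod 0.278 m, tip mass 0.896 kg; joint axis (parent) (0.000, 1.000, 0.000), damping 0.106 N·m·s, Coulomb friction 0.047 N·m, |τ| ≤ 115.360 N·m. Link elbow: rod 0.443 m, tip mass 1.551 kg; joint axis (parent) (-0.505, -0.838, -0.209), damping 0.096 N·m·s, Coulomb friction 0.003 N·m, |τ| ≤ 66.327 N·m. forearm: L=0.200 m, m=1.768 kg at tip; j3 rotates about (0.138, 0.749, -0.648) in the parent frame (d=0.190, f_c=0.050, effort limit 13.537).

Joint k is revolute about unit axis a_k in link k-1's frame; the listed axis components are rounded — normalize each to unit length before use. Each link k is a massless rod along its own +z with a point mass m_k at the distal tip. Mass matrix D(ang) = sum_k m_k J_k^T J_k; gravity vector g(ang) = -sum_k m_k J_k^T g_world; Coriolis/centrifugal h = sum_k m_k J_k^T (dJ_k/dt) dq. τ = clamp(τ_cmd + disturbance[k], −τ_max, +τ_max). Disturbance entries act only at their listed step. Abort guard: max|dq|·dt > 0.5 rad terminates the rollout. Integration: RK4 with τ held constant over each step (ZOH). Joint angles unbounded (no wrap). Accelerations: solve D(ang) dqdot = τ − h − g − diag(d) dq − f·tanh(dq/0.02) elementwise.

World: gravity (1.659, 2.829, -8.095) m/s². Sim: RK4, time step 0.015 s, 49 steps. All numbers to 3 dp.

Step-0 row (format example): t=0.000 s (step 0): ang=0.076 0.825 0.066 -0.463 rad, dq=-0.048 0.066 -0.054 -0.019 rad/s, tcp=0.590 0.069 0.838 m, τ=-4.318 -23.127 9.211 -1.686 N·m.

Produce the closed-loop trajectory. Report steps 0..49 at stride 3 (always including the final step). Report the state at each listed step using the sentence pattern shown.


t=0.045 s (step 3): ang=0.075 0.827 0.063 -0.463 rad, dq=-0.004 0.013 -0.068 -0.005 rad/s, tcp=0.592 0.068 0.836 m, τ=-4.718 -22.242 8.584 -1.612 N·m.
t=0.090 s (step 6): ang=0.075 0.827 0.061 -0.463 rad, dq=0.002 0.002 -0.034 -0.003 rad/s, tcp=0.594 0.067 0.835 m, τ=-4.974 -21.612 8.131 -1.552 N·m.
t=0.135 s (step 9): ang=0.075 0.827 0.060 -0.463 rad, dq=0.002 -0.001 -0.006 -0.003 rad/s, tcp=0.594 0.067 0.835 m, τ=-5.145 -21.169 7.807 -1.508 N·m.
t=0.180 s (step 12): ang=0.075 0.827 0.060 -0.463 rad, dq=0.001 -0.003 0.010 -0.003 rad/s, tcp=0.594 0.067 0.835 m, τ=-7.273 -11.038 2.435 -2.345 N·m.
t=0.225 s (step 15): ang=0.074 0.834 0.063 -0.501 rad, dq=-0.041 0.129 0.093 -0.528 rad/s, tcp=0.592 0.066 0.834 m, τ=-5.075 -22.027 8.130 -1.401 N·m.
t=0.270 s (step 18): ang=0.073 0.837 0.066 -0.511 rad, dq=-0.014 0.027 0.043 -0.023 rad/s, tcp=0.592 0.066 0.834 m, τ=-5.247 -21.374 7.748 -1.435 N·m.
t=0.315 s (step 21): ang=0.073 0.837 0.067 -0.511 rad, dq=0.008 -0.010 0.006 0.017 rad/s, tcp=0.591 0.067 0.834 m, τ=-5.328 -20.958 7.502 -1.409 N·m.
t=0.360 s (step 24): ang=0.073 0.836 0.067 -0.510 rad, dq=0.008 -0.016 0.007 0.017 rad/s, tcp=0.591 0.067 0.835 m, τ=-5.363 -20.700 7.343 -1.385 N·m.
t=0.405 s (step 27): ang=0.073 0.836 0.068 -0.509 rad, dq=0.007 -0.017 0.008 0.016 rad/s, tcp=0.590 0.067 0.835 m, τ=-5.379 -20.539 7.244 -1.370 N·m.
t=0.450 s (step 30): ang=0.050 0.849 0.117 -0.526 rad, dq=-0.892 0.475 1.810 -0.541 rad/s, tcp=0.577 0.069 0.843 m, τ=-6.067 -4.568 -2.880 0.627 N·m.
t=0.495 s (step 33): ang=0.023 0.861 0.171 -0.538 rad, dq=-0.356 0.096 0.694 -0.035 rad/s, tcp=0.561 0.071 0.852 m, τ=-5.845 -9.553 -0.067 -0.039 N·m.
t=0.540 s (step 36): ang=0.015 0.861 0.187 -0.537 rad, dq=-0.043 -0.048 0.091 0.020 rad/s, tcp=0.554 0.072 0.856 m, τ=-5.625 -13.260 2.094 -0.479 N·m.
t=0.585 s (step 39): ang=0.016 0.858 0.185 -0.536 rad, dq=0.079 -0.071 -0.153 0.048 rad/s, tcp=0.553 0.072 0.857 m, τ=-5.388 -15.938 3.727 -0.783 N·m.
t=0.630 s (step 42): ang=0.021 0.855 0.175 -0.533 rad, dq=0.128 -0.067 -0.256 0.060 rad/s, tcp=0.556 0.071 0.856 m, τ=-5.213 -17.802 4.920 -0.994 N·m.
t=0.675 s (step 45): ang=0.027 0.852 0.163 -0.531 rad, dq=0.143 -0.059 -0.290 0.062 rad/s, tcp=0.559 0.071 0.854 m, τ=-5.113 -19.064 5.766 -1.138 N·m.
t=0.720 s (step 48): ang=0.033 0.850 0.150 -0.528 rad, dq=0.139 -0.049 -0.285 0.058 rad/s, tcp=0.563 0.070 0.852 m, τ=-5.071 -19.886 6.346 -1.234 N·m.
t=0.735 s (step 49): ang=0.035 0.849 0.146 -0.527 rad, dq=0.136 -0.046 -0.278 0.057 rad/s, tcp=0.565 0.070 0.851 m.


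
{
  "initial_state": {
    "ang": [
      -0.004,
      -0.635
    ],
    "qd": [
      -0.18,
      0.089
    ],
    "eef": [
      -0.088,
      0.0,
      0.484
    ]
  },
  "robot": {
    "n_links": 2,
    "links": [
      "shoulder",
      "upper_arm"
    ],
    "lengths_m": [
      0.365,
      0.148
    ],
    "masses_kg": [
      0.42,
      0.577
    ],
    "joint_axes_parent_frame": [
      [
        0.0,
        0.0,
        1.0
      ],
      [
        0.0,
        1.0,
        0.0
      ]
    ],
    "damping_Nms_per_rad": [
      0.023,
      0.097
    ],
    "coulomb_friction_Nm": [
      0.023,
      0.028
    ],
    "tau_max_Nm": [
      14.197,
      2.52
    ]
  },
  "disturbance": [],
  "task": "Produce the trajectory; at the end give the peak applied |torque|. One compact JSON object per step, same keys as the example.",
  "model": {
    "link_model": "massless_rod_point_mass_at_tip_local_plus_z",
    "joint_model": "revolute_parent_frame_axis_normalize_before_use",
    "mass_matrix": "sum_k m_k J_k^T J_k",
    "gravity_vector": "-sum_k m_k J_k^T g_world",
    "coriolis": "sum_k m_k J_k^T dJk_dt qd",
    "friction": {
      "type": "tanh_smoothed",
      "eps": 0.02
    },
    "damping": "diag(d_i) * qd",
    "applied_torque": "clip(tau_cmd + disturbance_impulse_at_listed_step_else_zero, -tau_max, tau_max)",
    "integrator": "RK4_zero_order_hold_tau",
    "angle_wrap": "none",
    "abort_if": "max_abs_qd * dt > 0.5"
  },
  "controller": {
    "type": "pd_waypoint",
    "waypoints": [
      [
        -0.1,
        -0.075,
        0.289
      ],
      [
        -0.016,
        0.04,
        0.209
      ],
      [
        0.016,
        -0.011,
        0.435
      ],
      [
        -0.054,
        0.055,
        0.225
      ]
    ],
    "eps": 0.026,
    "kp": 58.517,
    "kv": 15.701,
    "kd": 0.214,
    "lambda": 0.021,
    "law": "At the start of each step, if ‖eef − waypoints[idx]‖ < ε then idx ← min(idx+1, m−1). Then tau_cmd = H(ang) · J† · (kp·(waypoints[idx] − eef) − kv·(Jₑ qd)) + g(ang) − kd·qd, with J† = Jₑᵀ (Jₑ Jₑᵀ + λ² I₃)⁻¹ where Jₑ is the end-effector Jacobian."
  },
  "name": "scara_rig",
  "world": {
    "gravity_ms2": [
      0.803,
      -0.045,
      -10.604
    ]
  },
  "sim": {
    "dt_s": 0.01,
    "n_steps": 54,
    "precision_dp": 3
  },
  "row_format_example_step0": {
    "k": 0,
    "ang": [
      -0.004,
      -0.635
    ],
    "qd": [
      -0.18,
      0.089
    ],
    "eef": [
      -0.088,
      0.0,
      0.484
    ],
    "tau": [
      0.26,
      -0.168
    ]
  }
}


{"k":1,"ang":[-0.003,-0.637],"qd":[0.367,-0.399],"eef":[-0.088,0.0,0.484],"tau":[0.107,0.032]}
{"k":2,"ang":[0.002,-0.642],"qd":[0.528,-0.694],"eef":[-0.089,-0.0,0.484],"tau":[0.061,0.155]}
{"k":3,"ang":[0.007,-0.65],"qd":[0.577,-0.878],"eef":[-0.09,-0.001,0.483],"tau":[0.047,0.235]}
{"k":4,"ang":[0.013,-0.659],"qd":[0.592,-0.993],"eef":[-0.091,-0.001,0.482],"tau":[0.043,0.287]}
{"k":5,"ang":[0.019,-0.67],"qd":[0.595,-1.066],"eef":[-0.092,-0.002,0.481],"tau":[0.042,0.323]}
{"k":6,"ang":[0.025,-0.681],"qd":[0.596,-1.111],"eef":[-0.093,-0.002,0.48],"tau":[0.041,0.349]}
{"k":7,"ang":[0.031,-0.692],"qd":[0.596,-1.141],"eef":[-0.094,-0.003,0.479],"tau":[0.041,0.368]}
{"k":8,"ang":[0.037,-0.703],"qd":[0.596,-1.16],"eef":[-0.096,-0.004,0.478],"tau":[0.041,0.383]}
{"k":9,"ang":[0.043,-0.715],"qd":[0.596,-1.173],"eef":[-0.097,-0.004,0.477],"tau":[0.041,0.396]}
{"k":10,"ang":[0.049,-0.727],"qd":[0.595,-1.181],"eef":[-0.098,-0.005,0.476],"tau":[0.04,0.407]}
{"k":11,"ang":[0.055,-0.739],"qd":[0.595,-1.187],"eef":[-0.099,-0.005,0.474],"tau":[0.04,0.417]}
{"k":12,"ang":[0.061,-0.75],"qd":[0.594,-1.191],"eef":[-0.101,-0.006,0.473],"tau":[0.04,0.427]}
{"k":13,"ang":[0.066,-0.762],"qd":[0.594,-1.194],"eef":[-0.102,-0.007,0.472],"tau":[0.039,0.436]}
{"k":14,"ang":[0.072,-0.774],"qd":[0.593,-1.197],"eef":[-0.103,-0.007,0.471],"tau":[0.039,0.445]}
{"k":15,"ang":[0.078,-0.786],"qd":[0.592,-1.198],"eef":[-0.104,-0.008,0.47],"tau":[0.038,0.453]}
{"k":16,"ang":[0.084,-0.798],"qd":[0.59,-1.199],"eef":[-0.106,-0.009,0.468],"tau":[0.037,0.462]}
{"k":17,"ang":[0.09,-0.81],"qd":[0.589,-1.2],"eef":[-0.107,-0.01,0.467],"tau":[0.037,0.471]}
{"k":18,"ang":[0.096,-0.822],"qd":[0.587,-1.2],"eef":[-0.108,-0.01,0.466],"tau":[0.036,0.479]}
{"k":19,"ang":[0.102,-0.834],"qd":[0.585,-1.2],"eef":[-0.109,-0.011,0.464],"tau":[0.036,0.487]}
{"k":20,"ang":[0.108,-0.846],"qd":[0.583,-1.2],"eef":[-0.11,-0.012,0.463],"tau":[0.035,0.496]}
{"k":21,"ang":[0.114,-0.858],"qd":[0.58,-1.199],"eef":[-0.111,-0.013,0.462],"tau":[0.034,0.504]}
{"k":22,"ang":[0.119,-0.87],"qd":[0.578,-1.198],"eef":[-0.112,-0.013,0.46],"tau":[0.033,0.512]}
{"k":23,"ang":[0.125,-0.882],"qd":[0.575,-1.197],"eef":[-0.113,-0.014,0.459],"tau":[0.033,0.52]}
{"k":24,"ang":[0.131,-0.894],"qd":[0.572,-1.196],"eef":[-0.114,-0.015,0.458],"tau":[0.032,0.528]}
{"k":25,"ang":[0.137,-0.906],"qd":[0.569,-1.194],"eef":[-0.115,-0.016,0.456],"tau":[0.031,0.536]}
{"k":26,"ang":[0.142,-0.918],"qd":[0.566,-1.192],"eef":[-0.116,-0.017,0.455],"tau":[0.031,0.543]}
{"k":27,"ang":[0.148,-0.93],"qd":[0.563,-1.19],"eef":[-0.117,-0.017,0.453],"tau":[0.03,0.551]}
{"k":28,"ang":[0.153,-0.942],"qd":[0.559,-1.187],"eef":[-0.118,-0.018,0.452],"tau":[0.029,0.559]}
{"k":29,"ang":[0.159,-0.954],"qd":[0.556,-1.184],"eef":[-0.119,-0.019,0.451],"tau":[0.028,0.566]}
{"k":30,"ang":[0.165,-0.965],"qd":[0.552,-1.181],"eef":[-0.12,-0.02,0.449],"tau":[0.027,0.574]}
{"k":31,"ang":[0.17,-0.977],"qd":[0.548,-1.178],"eef":[-0.121,-0.021,0.448],"tau":[0.027,0.581]}
{"k":32,"ang":[0.176,-0.989],"qd":[0.544,-1.174],"eef":[-0.122,-0.022,0.446],"tau":[0.026,0.588]}
{"k":33,"ang":[0.181,-1.001],"qd":[0.54,-1.17],"eef":[-0.123,-0.022,0.445],"tau":[0.025,0.595]}
{"k":34,"ang":[0.186,-1.012],"qd":[0.536,-1.166],"eef":[-0.123,-0.023,0.443],"tau":[0.024,0.602]}
{"k":35,"ang":[0.192,-1.024],"qd":[0.532,-1.162],"eef":[-0.124,-0.024,0.442],"tau":[0.024,0.609]}
{"k":36,"ang":[0.197,-1.036],"qd":[0.528,-1.157],"eef":[-0.125,-0.025,0.44],"tau":[0.023,0.616]}
{"k":37,"ang":[0.202,-1.047],"qd":[0.523,-1.152],"eef":[-0.126,-0.026,0.439],"tau":[0.022,0.622]}
{"k":38,"ang":[0.207,-1.059],"qd":[0.519,-1.147],"eef":[-0.126,-0.027,0.438],"tau":[0.021,0.629]}
{"k":39,"ang":[0.213,-1.07],"qd":[0.515,-1.142],"eef":[-0.127,-0.027,0.436],"tau":[0.02,0.635]}
{"k":40,"ang":[0.218,-1.081],"qd":[0.51,-1.136],"eef":[-0.128,-0.028,0.435],"tau":[0.02,0.642]}
{"k":41,"ang":[0.223,-1.093],"qd":[0.506,-1.13],"eef":[-0.128,-0.029,0.433],"tau":[0.019,0.648]}
{"k":42,"ang":[0.228,-1.104],"qd":[0.501,-1.125],"eef":[-0.129,-0.03,0.432],"tau":[0.018,0.654]}
{"k":43,"ang":[0.233,-1.115],"qd":[0.496,-1.118],"eef":[-0.129,-0.031,0.43],"tau":[0.017,0.66]}
{"k":44,"ang":[0.238,-1.126],"qd":[0.492,-1.112],"eef":[-0.13,-0.031,0.429],"tau":[0.016,0.666]}
{"k":45,"ang":[0.243,-1.137],"qd":[0.487,-1.106],"eef":[-0.13,-0.032,0.427],"tau":[0.016,0.671]}
{"k":46,"ang":[0.247,-1.149],"qd":[0.482,-1.099],"eef":[-0.131,-0.033,0.426],"tau":[0.015,0.677]}
{"k":47,"ang":[0.252,-1.159],"qd":[0.477,-1.092],"eef":[-0.131,-0.034,0.424],"tau":[0.014,0.682]}
{"k":48,"ang":[0.257,-1.17],"qd":[0.473,-1.085],"eef":[-0.132,-0.035,0.423],"tau":[0.014,0.688]}
{"k":49,"ang":[0.262,-1.181],"qd":[0.468,-1.078],"eef":[-0.132,-0.035,0.421],"tau":[0.013,0.693]}
{"k":50,"ang":[0.266,-1.192],"qd":[0.463,-1.071],"eef":[-0.133,-0.036,0.42],"tau":[0.012,0.698]}
{"k":51,"ang":[0.271,-1.203],"qd":[0.458,-1.063],"eef":[-0.133,-0.037,0.418],"tau":[0.011,0.703]}
{"k":52,"ang":[0.276,-1.213],"qd":[0.453,-1.056],"eef":[-0.133,-0.038,0.417],"tau":[0.011,0.708]}
{"k":53,"ang":[0.28,-1.224],"qd":[0.448,-1.048],"eef":[-0.134,-0.038,0.415],"tau":[0.01,0.713]}
{"k":54,"ang":[0.285,-1.234],"qd":[0.443,-1.04],"eef":[-0.134,-0.039,0.414]}
{"summary": "max |tau| (N\u00b7m): 0.713"}


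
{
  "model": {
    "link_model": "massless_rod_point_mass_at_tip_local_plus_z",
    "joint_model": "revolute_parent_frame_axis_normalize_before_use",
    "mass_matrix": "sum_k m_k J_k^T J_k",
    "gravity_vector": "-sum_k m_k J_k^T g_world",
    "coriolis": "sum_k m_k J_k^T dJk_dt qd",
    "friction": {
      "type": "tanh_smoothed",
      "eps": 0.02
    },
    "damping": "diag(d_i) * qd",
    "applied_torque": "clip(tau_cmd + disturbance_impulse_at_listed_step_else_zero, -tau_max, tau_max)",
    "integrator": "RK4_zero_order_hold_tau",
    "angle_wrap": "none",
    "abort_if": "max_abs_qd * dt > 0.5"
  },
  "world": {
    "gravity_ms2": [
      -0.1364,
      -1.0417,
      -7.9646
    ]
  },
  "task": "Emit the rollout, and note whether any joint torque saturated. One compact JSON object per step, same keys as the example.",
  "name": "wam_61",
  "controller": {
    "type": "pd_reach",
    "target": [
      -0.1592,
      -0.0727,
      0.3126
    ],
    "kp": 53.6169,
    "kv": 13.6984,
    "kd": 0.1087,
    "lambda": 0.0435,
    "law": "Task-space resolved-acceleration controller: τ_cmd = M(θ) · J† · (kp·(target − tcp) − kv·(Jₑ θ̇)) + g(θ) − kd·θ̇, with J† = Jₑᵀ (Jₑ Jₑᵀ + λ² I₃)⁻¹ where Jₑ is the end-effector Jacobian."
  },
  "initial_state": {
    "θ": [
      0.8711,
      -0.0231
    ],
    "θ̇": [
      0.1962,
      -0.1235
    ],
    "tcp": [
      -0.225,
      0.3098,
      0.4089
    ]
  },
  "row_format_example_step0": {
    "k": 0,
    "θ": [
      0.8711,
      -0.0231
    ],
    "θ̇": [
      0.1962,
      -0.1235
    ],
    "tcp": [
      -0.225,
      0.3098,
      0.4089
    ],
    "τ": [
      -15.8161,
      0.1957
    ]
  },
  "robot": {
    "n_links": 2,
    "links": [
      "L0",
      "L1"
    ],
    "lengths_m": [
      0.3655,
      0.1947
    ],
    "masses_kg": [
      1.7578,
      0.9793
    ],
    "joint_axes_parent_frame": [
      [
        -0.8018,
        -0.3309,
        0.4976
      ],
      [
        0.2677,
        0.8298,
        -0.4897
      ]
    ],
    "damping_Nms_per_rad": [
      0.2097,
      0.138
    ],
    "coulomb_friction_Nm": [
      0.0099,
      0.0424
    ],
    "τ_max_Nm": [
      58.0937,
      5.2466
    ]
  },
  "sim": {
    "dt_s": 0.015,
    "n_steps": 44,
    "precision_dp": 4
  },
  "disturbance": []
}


{"k":1,"\u03b8":[0.8701,-0.033],"\u03b8\u0307":[-0.3324,-1.1731],"tcp":[-0.2262,0.3091,0.4087],"\u03c4":[-13.6474,0.3069]}
{"k":2,"\u03b8":[0.8621,-0.0558],"\u03b8\u0307":[-0.7316,-1.8568],"tcp":[-0.2274,0.3063,0.41],"\u03c4":[-11.8683,0.3252]}
{"k":3,"\u03b8":[0.8488,-0.0871],"\u03b8\u0307":[-1.0353,-2.3056],"tcp":[-0.2283,0.3019,0.4125],"\u03c4":[-10.396,0.2984]}
{"k":4,"\u03b8":[0.8315,-0.124],"\u03b8\u0307":[-1.2676,-2.6032],"tcp":[-0.2289,0.2962,0.4158],"\u03c4":[-9.1658,0.2538]}
{"k":5,"\u03b8":[0.8112,-0.1645],"\u03b8\u0307":[-1.4455,-2.8021],"tcp":[-0.2292,0.2894,0.4196],"\u03c4":[-8.1273,0.2067]}
{"k":6,"\u03b8":[0.7885,-0.2076],"\u03b8\u0307":[-1.5813,-2.9353],"tcp":[-0.2291,0.2818,0.4238],"\u03c4":[-7.2414,0.1651]}
{"k":7,"\u03b8":[0.764,-0.2523],"\u03b8\u0307":[-1.6839,-3.0235],"tcp":[-0.2287,0.2734,0.4282],"\u03c4":[-6.4776,0.1328]}
{"k":8,"\u03b8":[0.7382,-0.298],"\u03b8\u0307":[-1.7598,-3.0798],"tcp":[-0.228,0.2645,0.4326],"\u03c4":[-5.8123,0.1111]}
{"k":9,"\u03b8":[0.7114,-0.3444],"\u03b8\u0307":[-1.8142,-3.1126],"tcp":[-0.2271,0.255,0.4369],"\u03c4":[-5.2269,0.1003]}
{"k":10,"\u03b8":[0.6839,-0.3912],"\u03b8\u0307":[-1.8509,-3.1275],"tcp":[-0.226,0.2452,0.441],"\u03c4":[-4.7072,0.0996]}
{"k":11,"\u03b8":[0.656,-0.4381],"\u03b8\u0307":[-1.8728,-3.1282],"tcp":[-0.2248,0.235,0.4448],"\u03c4":[-4.2417,0.1081]}
{"k":12,"\u03b8":[0.6278,-0.4849],"\u03b8\u0307":[-1.8824,-3.1174],"tcp":[-0.2235,0.2245,0.4483],"\u03c4":[-3.8216,0.1247]}
{"k":13,"\u03b8":[0.5996,-0.5315],"\u03b8\u0307":[-1.8816,-3.0971],"tcp":[-0.2221,0.2139,0.4515],"\u03c4":[-3.44,0.1483]}
{"k":14,"\u03b8":[0.5715,-0.5777],"\u03b8\u0307":[-1.8719,-3.0688],"tcp":[-0.2206,0.2032,0.4542],"\u03c4":[-3.0912,0.1777]}
{"k":15,"\u03b8":[0.5436,-0.6235],"\u03b8\u0307":[-1.8547,-3.0337],"tcp":[-0.2191,0.1924,0.4565],"\u03c4":[-2.771,0.212]}
{"k":16,"\u03b8":[0.5159,-0.6686],"\u03b8\u0307":[-1.8311,-2.9929],"tcp":[-0.2176,0.1816,0.4585],"\u03c4":[-2.4756,0.25]}
{"k":17,"\u03b8":[0.4887,-0.7131],"\u03b8\u0307":[-1.8021,-2.9471],"tcp":[-0.2161,0.1708,0.46],"\u03c4":[-2.2024,0.2909]}
{"k":18,"\u03b8":[0.4619,-0.7569],"\u03b8\u0307":[-1.7683,-2.8973],"tcp":[-0.2146,0.1602,0.461],"\u03c4":[-1.9489,0.334]}
{"k":19,"\u03b8":[0.4357,-0.7999],"\u03b8\u0307":[-1.7305,-2.844],"tcp":[-0.2132,0.1497,0.4617],"\u03c4":[-1.7132,0.3784]}
{"k":20,"\u03b8":[0.4101,-0.8421],"\u03b8\u0307":[-1.6892,-2.7879],"tcp":[-0.2117,0.1394,0.462],"\u03c4":[-1.4937,0.4237]}
{"k":21,"\u03b8":[0.3851,-0.8835],"\u03b8\u0307":[-1.6451,-2.7296],"tcp":[-0.2103,0.1293,0.4619],"\u03c4":[-1.2891,0.4691]}
{"k":22,"\u03b8":[0.3607,-0.9239],"\u03b8\u0307":[-1.5985,-2.6694],"tcp":[-0.2089,0.1194,0.4615],"\u03c4":[-1.0981,0.5143]}
{"k":23,"\u03b8":[0.3371,-0.9635],"\u03b8\u0307":[-1.55,-2.608],"tcp":[-0.2076,0.1097,0.4607],"\u03c4":[-0.9199,0.5588]}
{"k":24,"\u03b8":[0.3143,-1.0021],"\u03b8\u0307":[-1.4998,-2.5456],"tcp":[-0.2063,0.1004,0.4596],"\u03c4":[-0.7534,0.6022]}
{"k":25,"\u03b8":[0.2922,-1.0398],"\u03b8\u0307":[-1.4482,-2.4826],"tcp":[-0.2051,0.0913,0.4583],"\u03c4":[-0.598,0.6444]}
{"k":26,"\u03b8":[0.2709,-1.0765],"\u03b8\u0307":[-1.3957,-2.4193],"tcp":[-0.2039,0.0825,0.4567],"\u03c4":[-0.4529,0.6851]}
{"k":27,"\u03b8":[0.2503,-1.1123],"\u03b8\u0307":[-1.3424,-2.3561],"tcp":[-0.2027,0.0741,0.4549],"\u03c4":[-0.3175,0.7241]}
{"k":28,"\u03b8":[0.2306,-1.1471],"\u03b8\u0307":[-1.2886,-2.293],"tcp":[-0.2016,0.0659,0.4529],"\u03c4":[-0.1913,0.7613]}
{"k":29,"\u03b8":[0.2117,-1.181],"\u03b8\u0307":[-1.2346,-2.2305],"tcp":[-0.2006,0.0581,0.4507],"\u03c4":[-0.0737,0.7965]}
{"k":30,"\u03b8":[0.1936,-1.214],"\u03b8\u0307":[-1.1805,-2.1685],"tcp":[-0.1996,0.0506,0.4483],"\u03c4":[0.0357,0.8298]}
{"k":31,"\u03b8":[0.1763,-1.2461],"\u03b8\u0307":[-1.1264,-2.1073],"tcp":[-0.1987,0.0434,0.4459],"\u03c4":[0.1373,0.861]}
{"k":32,"\u03b8":[0.1598,-1.2772],"\u03b8\u0307":[-1.0727,-2.047],"tcp":[-0.1978,0.0366,0.4433],"\u03c4":[0.2317,0.8902]}
{"k":33,"\u03b8":[0.1441,-1.3074],"\u03b8\u0307":[-1.0194,-1.9877],"tcp":[-0.1969,0.03,0.4406],"\u03c4":[0.3191,0.9174]}
{"k":34,"\u03b8":[0.1292,-1.3368],"\u03b8\u0307":[-0.9667,-1.9295],"tcp":[-0.1961,0.0238,0.4378],"\u03c4":[0.3999,0.9426]}
{"k":35,"\u03b8":[0.1151,-1.3653],"\u03b8\u0307":[-0.9146,-1.8725],"tcp":[-0.1954,0.0179,0.435],"\u03c4":[0.4744,0.9658]}
{"k":36,"\u03b8":[0.1018,-1.393],"\u03b8\u0307":[-0.8634,-1.8167],"tcp":[-0.1947,0.0122,0.4321],"\u03c4":[0.543,0.9872]}
{"k":37,"\u03b8":[0.0892,-1.4198],"\u03b8\u0307":[-0.813,-1.7622],"tcp":[-0.194,0.0069,0.4292],"\u03c4":[0.6059,1.0067]}
{"k":38,"\u03b8":[0.0774,-1.4458],"\u03b8\u0307":[-0.7636,-1.709],"tcp":[-0.1933,0.0018,0.4263],"\u03c4":[0.6635,1.0245]}
{"k":39,"\u03b8":[0.0663,-1.471],"\u03b8\u0307":[-0.7153,-1.6571],"tcp":[-0.1927,-0.003,0.4234],"\u03c4":[0.7159,1.0406]}
{"k":40,"\u03b8":[0.056,-1.4955],"\u03b8\u0307":[-0.6681,-1.6067],"tcp":[-0.1921,-0.0075,0.4205],"\u03c4":[0.7635,1.0551]}
{"k":41,"\u03b8":[0.0463,-1.5192],"\u03b8\u0307":[-0.6221,-1.5575],"tcp":[-0.1916,-0.0118,0.4176],"\u03c4":[0.8064,1.0681]}
{"k":42,"\u03b8":[0.0373,-1.5422],"\u03b8\u0307":[-0.5774,-1.5098],"tcp":[-0.191,-0.0158,0.4147],"\u03c4":[0.845,1.0796]}
{"k":43,"\u03b8":[0.029,-1.5645],"\u03b8\u0307":[-0.5339,-1.4634],"tcp":[-0.1905,-0.0196,0.4118],"\u03c4":[0.8793,1.0897]}
{"k":44,"\u03b8":[0.0213,-1.5861],"\u03b8\u0307":[-0.4918,-1.4184],"tcp":[-0.1901,-0.0232,0.409]}
{"summary": "any joint saturated: no"}


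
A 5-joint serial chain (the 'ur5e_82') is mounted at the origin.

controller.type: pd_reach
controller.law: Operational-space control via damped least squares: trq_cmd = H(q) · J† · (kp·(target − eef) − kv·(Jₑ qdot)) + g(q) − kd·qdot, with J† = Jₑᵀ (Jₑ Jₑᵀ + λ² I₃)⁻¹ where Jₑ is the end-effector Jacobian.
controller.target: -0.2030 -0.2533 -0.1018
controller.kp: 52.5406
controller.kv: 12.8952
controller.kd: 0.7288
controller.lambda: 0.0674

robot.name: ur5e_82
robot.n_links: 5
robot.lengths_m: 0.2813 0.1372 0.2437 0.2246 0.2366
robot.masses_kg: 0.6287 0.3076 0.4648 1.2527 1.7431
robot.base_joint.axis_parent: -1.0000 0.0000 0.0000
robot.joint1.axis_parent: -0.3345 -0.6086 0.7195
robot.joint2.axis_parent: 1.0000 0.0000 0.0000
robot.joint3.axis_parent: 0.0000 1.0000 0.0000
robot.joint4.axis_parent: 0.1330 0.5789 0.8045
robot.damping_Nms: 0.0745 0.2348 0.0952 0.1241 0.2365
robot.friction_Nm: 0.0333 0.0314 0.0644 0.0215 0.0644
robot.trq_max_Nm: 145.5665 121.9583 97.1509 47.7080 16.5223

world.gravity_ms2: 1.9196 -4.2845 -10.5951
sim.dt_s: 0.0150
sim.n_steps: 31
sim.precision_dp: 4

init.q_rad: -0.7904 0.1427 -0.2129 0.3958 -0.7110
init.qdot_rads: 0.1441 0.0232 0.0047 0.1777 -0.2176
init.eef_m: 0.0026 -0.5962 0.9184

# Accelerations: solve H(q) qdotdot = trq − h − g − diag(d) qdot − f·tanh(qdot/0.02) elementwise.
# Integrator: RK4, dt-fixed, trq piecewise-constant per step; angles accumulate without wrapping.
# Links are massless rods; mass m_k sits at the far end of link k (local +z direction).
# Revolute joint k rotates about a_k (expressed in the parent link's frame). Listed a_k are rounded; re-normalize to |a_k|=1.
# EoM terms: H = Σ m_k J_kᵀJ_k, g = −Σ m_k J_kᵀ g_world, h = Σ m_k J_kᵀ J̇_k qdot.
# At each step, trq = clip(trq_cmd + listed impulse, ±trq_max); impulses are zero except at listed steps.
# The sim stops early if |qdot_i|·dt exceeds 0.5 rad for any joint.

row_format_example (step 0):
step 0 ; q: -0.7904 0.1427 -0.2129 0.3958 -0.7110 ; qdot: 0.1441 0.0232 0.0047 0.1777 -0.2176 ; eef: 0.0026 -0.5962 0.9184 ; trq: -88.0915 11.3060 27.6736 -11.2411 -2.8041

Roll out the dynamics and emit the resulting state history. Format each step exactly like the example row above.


step 1 ; q: -0.8119 0.1508 -0.2435 0.4121 -0.7211 ; qdot: -2.9657 0.9520 -4.0784 1.8191 -0.9685 ; eef: 0.0020 -0.5934 0.9156 ; trq: -65.4031 11.6529 21.5286 -10.2242 -2.2964
step 2 ; q: -0.8711 0.1684 -0.3233 0.4447 -0.7381 ; qdot: -4.8731 1.2819 -6.5279 2.2952 -1.1637 ; eef: -0.0010 -0.5904 0.9048 ; trq: -40.4211 13.5350 11.7130 -7.8901 -2.4241
step 3 ; q: -0.9514 0.1906 -0.4276 0.4833 -0.7618 ; qdot: -5.8162 1.6039 -7.3729 2.7042 -1.8971 ; eef: -0.0062 -0.5876 0.8863 ; trq: -16.8520 14.8190 1.4219 -5.8607 -2.1170
step 4 ; q: -1.0429 0.2155 -0.5421 0.5224 -0.7870 ; qdot: -6.3478 1.7191 -7.8271 2.4888 -1.5701 ; eef: -0.0132 -0.5852 0.8613 ; trq: 2.5684 15.6964 -7.0233 -4.2369 -2.5546
step 5 ; q: -1.1390 0.2436 -0.6569 0.5615 -0.8158 ; qdot: -6.4679 2.0227 -7.4779 2.7012 -2.2436 ; eef: -0.0216 -0.5828 0.8309 ; trq: 16.6387 15.3741 -13.0573 -3.6072 -2.1113
step 6 ; q: -1.2371 0.2740 -0.7697 0.5973 -0.8424 ; qdot: -6.6076 2.0644 -7.4848 2.1554 -1.4850 ; eef: -0.0308 -0.5802 0.7967 ; trq: 27.0489 15.0972 -17.0910 -3.0431 -2.7159
step 7 ; q: -1.3353 0.3071 -0.8770 0.6308 -0.8712 ; qdot: -6.4948 2.3726 -6.8354 2.3320 -2.3283 ; eef: -0.0406 -0.5770 0.7596 ; trq: 33.5541 13.8825 -19.3437 -3.3355 -1.9935
step 8 ; q: -1.4332 0.3423 -0.9795 0.6595 -0.8978 ; qdot: -6.5388 2.3741 -6.7575 1.6169 -1.4031 ; eef: -0.0507 -0.5732 0.7208 ; trq: 38.3764 13.2384 -20.7569 -3.2618 -2.6433
step 9 ; q: -1.5300 0.3798 -1.0757 0.6842 -0.9256 ; qdot: -6.3776 2.6544 -6.0720 1.7142 -2.2842 ; eef: -0.0608 -0.5687 0.6810 ; trq: 40.7149 11.9530 -21.0856 -3.9001 -1.8250
step 10 ; q: -1.6259 0.4192 -1.1660 0.7036 -0.9526 ; qdot: -6.3855 2.6514 -5.9068 1.0040 -1.4687 ; eef: -0.0709 -0.5635 0.6409 ; trq: 42.3875 11.3892 -21.3407 -4.0364 -2.3682
step 11 ; q: -1.7206 0.4603 -1.2501 0.7179 -0.9796 ; qdot: -6.2463 2.8567 -5.2934 0.9443 -2.1308 ; eef: -0.0807 -0.5576 0.6009 ; trq: 42.6121 10.4950 -20.9589 -4.6787 -1.7136
step 12 ; q: -1.8143 0.5028 -1.3278 0.7269 -1.0068 ; qdot: -6.2261 2.8588 -5.0136 0.3564 -1.6067 ; eef: -0.0902 -0.5512 0.5616 ; trq: 42.5043 10.1865 -20.7871 -4.9327 -2.0343
step 13 ; q: -1.9070 0.5463 -1.3992 0.7302 -1.0332 ; qdot: -6.1258 2.9626 -4.4936 0.1456 -1.9451 ; eef: -0.0994 -0.5443 0.5233 ; trq: 41.6729 9.8175 -20.3018 -5.4621 -1.6567
step 14 ; q: -1.9987 0.5905 -1.4641 0.7286 -1.0600 ; qdot: -6.0799 2.9583 -4.1223 -0.2793 -1.7024 ; eef: -0.1081 -0.5370 0.4861 ; trq: 40.6180 9.8325 -20.0144 -5.8211 -1.7706
step 15 ; q: -2.0894 0.6348 -1.5227 0.7220 -1.0859 ; qdot: -6.0036 2.9680 -3.6732 -0.5496 -1.7869 ; eef: -0.1163 -0.5294 0.4502 ; trq: 39.2563 9.9325 -19.6249 -6.2795 -1.6224
step 16 ; q: -2.1791 0.6788 -1.5750 0.7109 -1.1114 ; qdot: -5.9432 2.9124 -3.2833 -0.8723 -1.6694 ; eef: -0.1239 -0.5217 0.4159 ; trq: 37.7524 10.2421 -19.3350 -6.6721 -1.6499
step 17 ; q: -2.2678 0.7218 -1.6214 0.6957 -1.1360 ; qdot: -5.8686 2.8385 -2.8863 -1.1211 -1.6431 ; eef: -0.1311 -0.5139 0.3832 ; trq: 36.1354 10.6562 -19.0247 -7.1007 -1.6067
step 18 ; q: -2.3554 0.7635 -1.6621 0.6768 -1.1597 ; qdot: -5.7906 2.7284 -2.5220 -1.3475 -1.5599 ; eef: -0.1378 -0.5060 0.3520 ; trq: 34.4632 11.1833 -18.7452 -7.5219 -1.6146
step 19 ; q: -2.4417 0.8034 -1.6974 0.6551 -1.1823 ; qdot: -5.7006 2.5983 -2.1790 -1.5222 -1.4909 ; eef: -0.1439 -0.4983 0.3224 ; trq: 32.7689 11.7745 -18.4544 -7.9577 -1.6121
step 20 ; q: -2.5265 0.8413 -1.7278 0.6310 -1.2038 ; qdot: -5.6000 2.4501 -1.8673 -1.6559 -1.4082 ; eef: -0.1496 -0.4906 0.2944 ; trq: 31.0787 12.4068 -18.1551 -8.3961 -1.6211
step 21 ; q: -2.6098 0.8769 -1.7537 0.6053 -1.2241 ; qdot: -5.4874 2.2923 -1.5862 -1.7461 -1.3255 ; eef: -0.1548 -0.4831 0.2680 ; trq: 29.4129 13.0499 -17.8336 -8.8358 -1.6290
step 22 ; q: -2.6913 0.9100 -1.7757 0.5786 -1.2431 ; qdot: -5.3633 2.1303 -1.3371 -1.7982 -1.2405 ; eef: -0.1596 -0.4758 0.2430 ; trq: 27.7857 13.6812 -17.4869 -9.2692 -1.6371
step 23 ; q: -2.7708 0.9408 -1.7941 0.5513 -1.2609 ; qdot: -5.2287 1.9697 -1.1189 -1.8169 -1.1564 ; eef: -0.1640 -0.4686 0.2194 ; trq: 26.2080 14.2812 -17.1119 -9.6903 -1.6428
step 24 ; q: -2.8483 0.9692 -1.8095 0.5240 -1.2775 ; qdot: -5.0852 1.8143 -0.9300 -1.8079 -1.0740 ; eef: -0.1680 -0.4617 0.1971 ; trq: 24.6871 14.8355 -16.7088 -10.0925 -1.6451
step 25 ; q: -2.9235 0.9953 -1.8223 0.4970 -1.2928 ; qdot: -4.9346 1.6673 -0.7680 -1.7770 -0.9946 ; eef: -0.1717 -0.4550 0.1762 ; trq: 23.2278 15.3340 -16.2787 -10.4705 -1.6434
step 26 ; q: -2.9965 1.0193 -1.8328 0.4707 -1.3070 ; qdot: -4.7786 1.5304 -0.6302 -1.7295 -0.9191 ; eef: -0.1751 -0.4484 0.1564 ; trq: 21.8330 15.7702 -15.8244 -10.8198 -1.6372
step 27 ; q: -3.0671 1.0414 -1.8414 0.4451 -1.3202 ; qdot: -4.6191 1.4045 -0.5138 -1.6703 -0.8481 ; eef: -0.1783 -0.4420 0.1378 ; trq: 20.5041 16.1412 -15.3488 -11.1376 -1.6264
step 28 ; q: -3.1352 1.0616 -1.8484 0.4205 -1.3323 ; qdot: -4.4578 1.2900 -0.4160 -1.6034 -0.7818 ; eef: -0.1811 -0.4358 0.1202 ; trq: 19.2409 16.4464 -14.8552 -11.4219 -1.6113
step 29 ; q: -3.2010 1.0802 -1.8540 0.3969 -1.3434 ; qdot: -4.2961 1.1866 -0.3342 -1.5322 -0.7205 ; eef: -0.1838 -0.4297 0.1037 ; trq: 18.0427 16.6872 -14.3470 -11.6719 -1.5919
step 30 ; q: -3.2643 1.0973 -1.8585 0.3744 -1.3537 ; qdot: -4.1353 1.0936 -0.2662 -1.4594 -0.6640 ; eef: -0.1863 -0.4237 0.0882 ; trq: 16.9076 16.8663 -13.8274 -11.8880 -1.5687
step 31 ; q: -3.3252 1.1131 -1.8621 0.3530 -1.3632 ; qdot: -3.9764 1.0104 -0.2097 -1.3868 -0.6124 ; eef: -0.1885 -0.4179 0.0736


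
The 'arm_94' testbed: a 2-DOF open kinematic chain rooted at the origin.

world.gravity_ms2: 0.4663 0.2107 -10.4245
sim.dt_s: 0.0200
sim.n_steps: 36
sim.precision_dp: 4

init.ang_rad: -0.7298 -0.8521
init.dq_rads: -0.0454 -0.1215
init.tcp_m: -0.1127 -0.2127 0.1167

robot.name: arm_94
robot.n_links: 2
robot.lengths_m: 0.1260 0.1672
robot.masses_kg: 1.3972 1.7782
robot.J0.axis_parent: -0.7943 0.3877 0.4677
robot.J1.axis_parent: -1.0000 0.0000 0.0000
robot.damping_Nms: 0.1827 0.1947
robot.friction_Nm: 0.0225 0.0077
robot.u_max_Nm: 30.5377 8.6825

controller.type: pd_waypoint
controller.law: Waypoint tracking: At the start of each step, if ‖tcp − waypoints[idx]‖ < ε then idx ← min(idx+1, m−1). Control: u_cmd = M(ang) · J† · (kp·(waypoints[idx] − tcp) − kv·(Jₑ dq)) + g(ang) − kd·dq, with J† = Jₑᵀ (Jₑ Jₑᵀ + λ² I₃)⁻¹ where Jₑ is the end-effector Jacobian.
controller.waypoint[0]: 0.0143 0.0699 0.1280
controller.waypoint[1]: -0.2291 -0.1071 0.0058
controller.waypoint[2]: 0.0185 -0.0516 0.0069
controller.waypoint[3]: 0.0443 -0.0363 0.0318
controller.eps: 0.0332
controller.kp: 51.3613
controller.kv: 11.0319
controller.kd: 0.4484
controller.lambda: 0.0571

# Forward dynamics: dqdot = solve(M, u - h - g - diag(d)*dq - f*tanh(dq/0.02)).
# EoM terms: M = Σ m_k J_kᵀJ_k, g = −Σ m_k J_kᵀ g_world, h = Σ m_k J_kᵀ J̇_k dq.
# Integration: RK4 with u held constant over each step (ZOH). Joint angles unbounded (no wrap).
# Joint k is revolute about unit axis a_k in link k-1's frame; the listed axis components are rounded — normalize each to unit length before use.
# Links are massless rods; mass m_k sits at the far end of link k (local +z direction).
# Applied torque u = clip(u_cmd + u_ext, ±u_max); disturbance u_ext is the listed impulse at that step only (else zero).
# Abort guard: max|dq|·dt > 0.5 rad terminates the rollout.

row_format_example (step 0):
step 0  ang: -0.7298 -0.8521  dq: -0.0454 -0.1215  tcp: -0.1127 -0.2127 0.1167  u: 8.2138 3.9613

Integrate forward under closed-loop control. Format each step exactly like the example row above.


step 1  ang: -0.7239 -0.8588  dq: 0.6276 -0.5239  tcp: -0.1118 -0.2127 0.1168  u: 7.1926 3.9004
step 2  ang: -0.7077 -0.8696  dq: 0.9845 -0.5538  tcp: -0.1092 -0.2123 0.1185  u: 6.5001 3.6903
step 3  ang: -0.6858 -0.8802  dq: 1.2092 -0.5068  tcp: -0.1058 -0.2116 0.1213  u: 5.9926 3.4955
step 4  ang: -0.6601 -0.8897  dq: 1.3626 -0.4524  tcp: -0.1019 -0.2105 0.1251  u: 5.6033 3.3419
step 5  ang: -0.6318 -0.8983  dq: 1.4709 -0.4051  tcp: -0.0976 -0.2093 0.1295  u: 5.2928 3.2251
step 6  ang: -0.6016 -0.9060  dq: 1.5484 -0.3664  tcp: -0.0930 -0.2077 0.1344  u: 5.0355 3.1360
step 7  ang: -0.5701 -0.9129  dq: 1.6041 -0.3348  tcp: -0.0881 -0.2058 0.1395  u: 4.8139 3.0668
step 8  ang: -0.5377 -0.9193  dq: 1.6438 -0.3086  tcp: -0.0831 -0.2037 0.1448  u: 4.6159 3.0111
step 9  ang: -0.5046 -0.9252  dq: 1.6719 -0.2862  tcp: -0.0780 -0.2013 0.1502  u: 4.4331 2.9647
step 10  ang: -0.4710 -0.9307  dq: 1.6912 -0.2667  tcp: -0.0728 -0.1986 0.1557  u: 4.2598 2.9242
step 11  ang: -0.4371 -0.9358  dq: 1.7037 -0.2493  tcp: -0.0676 -0.1957 0.1611  u: 4.0919 2.8873
step 12  ang: -0.4030 -0.9406  dq: 1.7109 -0.2333  tcp: -0.0623 -0.1926 0.1664  u: 3.9268 2.8525
step 13  ang: -0.3688 -0.9451  dq: 1.7138 -0.2184  tcp: -0.0569 -0.1892 0.1717  u: 3.7626 2.8186
step 14  ang: -0.3346 -0.9492  dq: 1.7132 -0.2045  tcp: -0.0516 -0.1855 0.1769  u: 3.5983 2.7849
step 15  ang: -0.3005 -0.9532  dq: 1.7095 -0.1912  tcp: -0.0463 -0.1817 0.1819  u: 3.4332 2.7507
step 16  ang: -0.2664 -0.9568  dq: 1.7032 -0.1785  tcp: -0.0409 -0.1776 0.1868  u: 3.2669 2.7157
step 17  ang: -0.2325 -0.9602  dq: 1.6945 -0.1663  tcp: -0.0357 -0.1734 0.1915  u: 3.0994 2.6797
step 18  ang: -0.1987 -0.9634  dq: 1.6838 -0.1547  tcp: -0.0304 -0.1689 0.1960  u: 2.9306 2.6425
step 19  ang: -0.1652 -0.9663  dq: 1.6711 -0.1436  tcp: -0.0252 -0.1643 0.2004  u: 2.7607 2.6042
step 20  ang: -0.1320 -0.9690  dq: 1.6565 -0.1330  tcp: -0.0201 -0.1595 0.2045  u: 2.5899 2.5647
step 21  ang: -0.0991 -0.9715  dq: 1.6404 -0.1230  tcp: -0.0150 -0.1546 0.2085  u: 2.4186 2.5239
step 22  ang: -0.0665 -0.9739  dq: 1.6226 -0.1136  tcp: -0.0101 -0.1496 0.2122  u: 2.2470 2.4821
step 23  ang: -0.0343 -0.9760  dq: 1.6035 -0.1047  tcp: -0.0052 -0.1444 0.2158  u: 2.0756 2.4393
step 24  ang: -0.0025 -0.9780  dq: 1.5830 -0.0966  tcp: -0.0004 -0.1391 0.2191  u: 1.9046 2.3955
step 25  ang: 0.0289 -0.9798  dq: 1.5612 -0.0890  tcp: 0.0043 -0.1338 0.2223  u: 1.7345 2.3509
step 26  ang: 0.0598 -0.9815  dq: 1.5383 -0.0822  tcp: 0.0089 -0.1283 0.2252  u: 1.5656 2.3057
step 27  ang: 0.0903 -0.9830  dq: 1.5144 -0.0760  tcp: 0.0134 -0.1228 0.2279  u: 1.3982 2.2599
step 28  ang: 0.1203 -0.9845  dq: 1.4895 -0.0706  tcp: 0.0177 -0.1173 0.2304  u: 1.2326 2.2137
step 29  ang: 0.1497 -0.9858  dq: 1.4638 -0.0658  tcp: 0.0219 -0.1118 0.2327  u: 1.0693 2.1672
step 30  ang: 0.1787 -0.9870  dq: 1.4374 -0.0617  tcp: 0.0260 -0.1062 0.2347  u: 0.9083 2.1206
step 31  ang: 0.2071 -0.9882  dq: 1.4103 -0.0583  tcp: 0.0300 -0.1006 0.2366  u: 0.7501 2.0740
step 32  ang: 0.2350 -0.9893  dq: 1.3827 -0.0556  tcp: 0.0338 -0.0951 0.2383  u: 0.5948 2.0274
step 33  ang: 0.2623 -0.9904  dq: 1.3545 -0.0535  tcp: 0.0376 -0.0896 0.2398  u: 0.4427 1.9812
step 34  ang: 0.2891 -0.9914  dq: 1.3261 -0.0521  tcp: 0.0411 -0.0841 0.2411  u: 0.2940 1.9353
step 35  ang: 0.3153 -0.9924  dq: 1.2973 -0.0513  tcp: 0.0446 -0.0787 0.2423  u: 0.1487 1.8898
step 36  ang: 0.3409 -0.9934  dq: 1.2684 -0.0510  tcp: 0.0479 -0.0733 0.2432


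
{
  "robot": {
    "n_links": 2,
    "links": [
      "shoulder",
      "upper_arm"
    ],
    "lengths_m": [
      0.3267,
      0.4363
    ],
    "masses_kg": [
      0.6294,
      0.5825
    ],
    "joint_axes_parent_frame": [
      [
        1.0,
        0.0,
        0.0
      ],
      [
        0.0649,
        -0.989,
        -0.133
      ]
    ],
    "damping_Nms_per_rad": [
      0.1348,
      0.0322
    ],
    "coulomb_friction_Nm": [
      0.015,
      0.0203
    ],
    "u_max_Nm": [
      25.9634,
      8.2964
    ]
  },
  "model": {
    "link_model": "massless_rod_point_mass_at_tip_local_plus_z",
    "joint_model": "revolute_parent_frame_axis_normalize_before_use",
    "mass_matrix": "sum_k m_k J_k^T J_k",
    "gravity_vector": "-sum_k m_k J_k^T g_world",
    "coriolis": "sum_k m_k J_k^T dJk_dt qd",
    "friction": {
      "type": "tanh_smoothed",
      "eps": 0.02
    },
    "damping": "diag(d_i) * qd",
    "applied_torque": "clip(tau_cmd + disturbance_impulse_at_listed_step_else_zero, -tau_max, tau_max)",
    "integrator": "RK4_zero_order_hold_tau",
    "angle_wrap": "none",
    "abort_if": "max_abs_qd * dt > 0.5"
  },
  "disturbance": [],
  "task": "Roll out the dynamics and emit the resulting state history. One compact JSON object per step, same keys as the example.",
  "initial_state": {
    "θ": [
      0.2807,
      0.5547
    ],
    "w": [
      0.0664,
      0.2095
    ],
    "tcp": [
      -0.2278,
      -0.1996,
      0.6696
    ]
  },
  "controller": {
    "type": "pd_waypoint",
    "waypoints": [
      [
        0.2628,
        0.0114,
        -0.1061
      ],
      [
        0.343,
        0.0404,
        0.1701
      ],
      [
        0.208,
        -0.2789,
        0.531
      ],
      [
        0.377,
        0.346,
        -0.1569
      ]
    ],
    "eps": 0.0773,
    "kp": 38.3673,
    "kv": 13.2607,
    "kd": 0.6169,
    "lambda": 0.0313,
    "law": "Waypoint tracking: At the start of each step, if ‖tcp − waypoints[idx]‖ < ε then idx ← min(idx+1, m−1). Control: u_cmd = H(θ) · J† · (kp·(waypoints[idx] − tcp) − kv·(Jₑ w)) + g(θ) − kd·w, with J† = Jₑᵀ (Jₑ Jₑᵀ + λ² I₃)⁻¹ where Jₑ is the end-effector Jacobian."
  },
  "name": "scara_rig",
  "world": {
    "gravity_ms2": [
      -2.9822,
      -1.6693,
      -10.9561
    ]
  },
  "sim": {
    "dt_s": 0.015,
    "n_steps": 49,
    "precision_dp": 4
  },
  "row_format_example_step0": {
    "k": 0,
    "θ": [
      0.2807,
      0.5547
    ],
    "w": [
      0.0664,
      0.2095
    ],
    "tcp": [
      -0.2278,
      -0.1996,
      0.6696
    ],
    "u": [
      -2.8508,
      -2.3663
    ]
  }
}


{"k":1,"\u03b8":[0.2817,0.5574],"w":[0.0665,0.1484],"tcp":[-0.2288,-0.2001,0.6689],"u":[-2.8547,-2.2317]}
{"k":2,"\u03b8":[0.2827,0.5593],"w":[0.0667,0.1065],"tcp":[-0.2295,-0.2006,0.6683],"u":[-2.8593,-2.1389]}
{"k":3,"\u03b8":[0.2837,0.5607],"w":[0.0669,0.0778],"tcp":[-0.23,-0.2012,0.6678],"u":[-2.8643,-2.0749]}
{"k":4,"\u03b8":[0.2847,0.5617],"w":[0.0672,0.0582],"tcp":[-0.2304,-0.2018,0.6673],"u":[-2.8696,-2.0308]}
{"k":5,"\u03b8":[0.2857,0.5625],"w":[0.0675,0.0449],"tcp":[-0.2307,-0.2024,0.667],"u":[-2.8751,-2.0003]}
{"k":6,"\u03b8":[0.2867,0.5631],"w":[0.0679,0.0359],"tcp":[-0.2309,-0.2031,0.6666],"u":[-2.8808,-1.9793]}
{"k":7,"\u03b8":[0.2877,0.5636],"w":[0.0682,0.03],"tcp":[-0.2311,-0.2037,0.6663],"u":[-2.8866,-1.965]}
{"k":8,"\u03b8":[0.2888,0.564],"w":[0.0686,0.0262],"tcp":[-0.2312,-0.2044,0.666],"u":[-2.8925,-1.9552]}
{"k":9,"\u03b8":[0.2898,0.5644],"w":[0.069,0.0238],"tcp":[-0.2314,-0.205,0.6657],"u":[-2.8985,-1.9486]}
{"k":10,"\u03b8":[0.2908,0.5647],"w":[0.0694,0.0224],"tcp":[-0.2315,-0.2057,0.6654],"u":[-2.9045,-1.944]}
{"k":11,"\u03b8":[0.2919,0.565],"w":[0.0697,0.0217],"tcp":[-0.2316,-0.2064,0.6651],"u":[-2.9106,-1.9409]}
{"k":12,"\u03b8":[0.2929,0.5654],"w":[0.0701,0.0214],"tcp":[-0.2317,-0.207,0.6648],"u":[-2.9167,-1.9387]}
{"k":13,"\u03b8":[0.294,0.5657],"w":[0.0705,0.0214],"tcp":[-0.2319,-0.2077,0.6646],"u":[-2.9228,-1.937]}
{"k":14,"\u03b8":[0.295,0.566],"w":[0.0709,0.0216],"tcp":[-0.232,-0.2084,0.6643],"u":[-2.929,-1.9357]}
{"k":15,"\u03b8":[0.2961,0.5663],"w":[0.0713,0.0219],"tcp":[-0.2321,-0.2091,0.664],"u":[-2.9352,-1.9347]}
{"k":16,"\u03b8":[0.2972,0.5667],"w":[0.0717,0.0223],"tcp":[-0.2322,-0.2098,0.6637],"u":[-2.9414,-1.9338]}
{"k":17,"\u03b8":[0.2983,0.567],"w":[0.0721,0.0228],"tcp":[-0.2323,-0.2105,0.6634],"u":[-2.9476,-1.9331]}
{"k":18,"\u03b8":[0.2994,0.5674],"w":[0.0725,0.0233],"tcp":[-0.2325,-0.2112,0.6631],"u":[-2.9539,-1.9324]}
{"k":19,"\u03b8":[0.3004,0.5677],"w":[0.073,0.0239],"tcp":[-0.2326,-0.2119,0.6628],"u":[-2.9602,-1.9317]}
{"k":20,"\u03b8":[0.3015,0.5681],"w":[0.0734,0.0245],"tcp":[-0.2327,-0.2126,0.6625],"u":[-2.9665,-1.9311]}
{"k":21,"\u03b8":[0.3026,0.5684],"w":[0.0738,0.0251],"tcp":[-0.2329,-0.2133,0.6621],"u":[-2.9729,-1.9305]}
{"k":22,"\u03b8":[0.3038,0.5688],"w":[0.0742,0.0257],"tcp":[-0.233,-0.214,0.6618],"u":[-2.9793,-1.93]}
{"k":23,"\u03b8":[0.3049,0.5692],"w":[0.0746,0.0264],"tcp":[-0.2332,-0.2147,0.6615],"u":[-2.9857,-1.9294]}
{"k":24,"\u03b8":[0.306,0.5696],"w":[0.0751,0.0271],"tcp":[-0.2333,-0.2154,0.6612],"u":[-2.9921,-1.9289]}
{"k":25,"\u03b8":[0.3071,0.57],"w":[0.0755,0.0278],"tcp":[-0.2335,-0.2161,0.6608],"u":[-2.9985,-1.9283]}
{"k":26,"\u03b8":[0.3083,0.5704],"w":[0.0759,0.0286],"tcp":[-0.2336,-0.2168,0.6605],"u":[-3.005,-1.9278]}
{"k":27,"\u03b8":[0.3094,0.5709],"w":[0.0764,0.0293],"tcp":[-0.2338,-0.2175,0.6601],"u":[-3.0115,-1.9273]}
{"k":28,"\u03b8":[0.3105,0.5713],"w":[0.0768,0.0301],"tcp":[-0.2339,-0.2183,0.6598],"u":[-3.0181,-1.9268]}
{"k":29,"\u03b8":[0.3117,0.5718],"w":[0.0772,0.0309],"tcp":[-0.2341,-0.219,0.6594],"u":[-3.0246,-1.9263]}
{"k":30,"\u03b8":[0.3129,0.5723],"w":[0.0777,0.0318],"tcp":[-0.2343,-0.2197,0.6591],"u":[-3.0312,-1.9258]}
{"k":31,"\u03b8":[0.314,0.5727],"w":[0.0781,0.0327],"tcp":[-0.2344,-0.2204,0.6587],"u":[-3.0378,-1.9253]}
{"k":32,"\u03b8":[0.3152,0.5732],"w":[0.0786,0.0336],"tcp":[-0.2346,-0.2212,0.6584],"u":[-3.0444,-1.9248]}
{"k":33,"\u03b8":[0.3164,0.5737],"w":[0.079,0.0345],"tcp":[-0.2348,-0.2219,0.658],"u":[-3.0511,-1.9243]}
{"k":34,"\u03b8":[0.3176,0.5743],"w":[0.0795,0.0355],"tcp":[-0.235,-0.2227,0.6576],"u":[-3.0577,-1.9239]}
{"k":35,"\u03b8":[0.3188,0.5748],"w":[0.0799,0.0365],"tcp":[-0.2352,-0.2234,0.6572],"u":[-3.0644,-1.9234]}
{"k":36,"\u03b8":[0.32,0.5754],"w":[0.0804,0.0375],"tcp":[-0.2354,-0.2241,0.6568],"u":[-3.0712,-1.923]}
{"k":37,"\u03b8":[0.3212,0.5759],"w":[0.0809,0.0386],"tcp":[-0.2356,-0.2249,0.6564],"u":[-3.0779,-1.9226]}
{"k":38,"\u03b8":[0.3224,0.5765],"w":[0.0813,0.0397],"tcp":[-0.2358,-0.2256,0.656],"u":[-3.0847,-1.9222]}
{"k":39,"\u03b8":[0.3236,0.5771],"w":[0.0818,0.0409],"tcp":[-0.236,-0.2264,0.6556],"u":[-3.0915,-1.9218]}
{"k":40,"\u03b8":[0.3249,0.5778],"w":[0.0823,0.042],"tcp":[-0.2363,-0.2272,0.6552],"u":[-3.0983,-1.9214]}
{"k":41,"\u03b8":[0.3261,0.5784],"w":[0.0828,0.0433],"tcp":[-0.2365,-0.2279,0.6548],"u":[-3.1051,-1.921]}
{"k":42,"\u03b8":[0.3273,0.5791],"w":[0.0832,0.0445],"tcp":[-0.2367,-0.2287,0.6544],"u":[-3.112,-1.9207]}
{"k":43,"\u03b8":[0.3286,0.5797],"w":[0.0837,0.0458],"tcp":[-0.237,-0.2294,0.6539],"u":[-3.1188,-1.9203]}
{"k":44,"\u03b8":[0.3298,0.5804],"w":[0.0842,0.0472],"tcp":[-0.2372,-0.2302,0.6535],"u":[-3.1257,-1.92]}
{"k":45,"\u03b8":[0.3311,0.5811],"w":[0.0847,0.0486],"tcp":[-0.2375,-0.231,0.653],"u":[-3.1326,-1.9197]}
{"k":46,"\u03b8":[0.3324,0.5819],"w":[0.0852,0.05],"tcp":[-0.2378,-0.2317,0.6526],"u":[-3.1396,-1.9194]}
{"k":47,"\u03b8":[0.3337,0.5826],"w":[0.0857,0.0515],"tcp":[-0.238,-0.2325,0.6521],"u":[-3.1465,-1.9191]}
{"k":48,"\u03b8":[0.335,0.5834],"w":[0.0862,0.053],"tcp":[-0.2383,-0.2333,0.6516],"u":[-3.1535,-1.9188]}
{"k":49,"\u03b8":[0.3363,0.5842],"w":[0.0867,0.0546],"tcp":[-0.2386,-0.2341,0.6512]}
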